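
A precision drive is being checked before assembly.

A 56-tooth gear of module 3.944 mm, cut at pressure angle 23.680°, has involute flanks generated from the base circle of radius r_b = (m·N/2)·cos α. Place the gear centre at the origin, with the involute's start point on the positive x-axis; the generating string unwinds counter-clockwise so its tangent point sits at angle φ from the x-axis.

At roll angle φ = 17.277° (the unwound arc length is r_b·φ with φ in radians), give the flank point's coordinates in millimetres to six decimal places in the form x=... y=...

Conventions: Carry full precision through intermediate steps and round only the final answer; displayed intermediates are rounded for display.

x=105.627836 y=0.915923

topology: single-mesh involute geometry — m = 3.944, N = 56
pitch radius r_p = m·N/2 = 3.944·56/2 = 110.432000
base radius r_b = r_p·cos α = 110.432000·cos 23.680° = 101.133940
roll angle φ = 17.277° = 0.30154053 rad
x = r_b·(cos φ + φ·sin φ) = 105.627836
y = r_b·(sin φ − φ·cos φ) = 0.915923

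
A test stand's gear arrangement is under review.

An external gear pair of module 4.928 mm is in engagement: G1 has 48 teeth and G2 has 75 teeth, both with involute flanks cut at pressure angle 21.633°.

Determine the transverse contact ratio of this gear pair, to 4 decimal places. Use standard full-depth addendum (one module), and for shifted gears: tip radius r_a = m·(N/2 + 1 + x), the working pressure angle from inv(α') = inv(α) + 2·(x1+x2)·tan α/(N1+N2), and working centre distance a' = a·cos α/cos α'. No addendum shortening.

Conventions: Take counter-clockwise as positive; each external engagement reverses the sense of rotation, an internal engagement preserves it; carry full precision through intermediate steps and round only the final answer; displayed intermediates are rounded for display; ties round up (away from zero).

1.6962

single-mesh involute tooth geometry (48T engaging 75T at module 4.928)
base radii: r_b1 = 109.941430, r_b2 = 171.783484
tip radii: r_a1 = 123.200000, r_a2 = 189.728000
no profile shift: α' = α, a' = a
action lengths: √(r_a1²−r_b1²) = 55.597860, √(r_a2²−r_b2²) = 80.542837
base pitch p_b = π·m·cos α = 14.391299
CR = (55.597860 + 80.542837 − 303.072000·sin 21.63300°)/14.391299 = 1.696176
contact ratio ≈ 1.6962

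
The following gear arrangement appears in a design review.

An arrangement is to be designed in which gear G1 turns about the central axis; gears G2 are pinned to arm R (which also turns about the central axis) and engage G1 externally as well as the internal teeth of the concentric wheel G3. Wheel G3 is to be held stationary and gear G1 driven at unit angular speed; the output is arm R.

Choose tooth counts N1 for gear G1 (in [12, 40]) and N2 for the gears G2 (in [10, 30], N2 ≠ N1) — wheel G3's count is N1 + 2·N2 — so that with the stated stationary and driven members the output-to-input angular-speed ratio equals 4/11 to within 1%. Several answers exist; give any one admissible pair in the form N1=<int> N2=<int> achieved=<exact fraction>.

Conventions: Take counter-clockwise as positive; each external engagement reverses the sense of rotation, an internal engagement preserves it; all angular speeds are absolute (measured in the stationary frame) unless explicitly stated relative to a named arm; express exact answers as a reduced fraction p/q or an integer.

N1=32 N2=12 achieved=4/11

design class (target 4/11): planetary set
Willis with ω_ring = 0: ω_arm/ω_sun = N1/(N1+N3); set equal to 4/11  ⇒  N3/N1 = 1/(4/11) − 1 = 7/4
N3 = N1 + 2·N2  ⇒  N2/N1 = (N3/N1 − 1)/2 = (7/4 − 1)/2 = 3/8
smallest multiple with N1 ≥ 12 and N2 ≥ 10: k = 4  ⇒  N1 = 4·8 = 32, N2 = 4·3 = 12 (N1 ≤ 40, N2 ≤ 30, N2 ≠ N1 ✓), N3 = 32 + 2·12 = 56
check: N1/(N1+N3) with N1 = 32, N3 = 56 gives 4/11; |achieved − target| = 0 ≤ 1/275 ✓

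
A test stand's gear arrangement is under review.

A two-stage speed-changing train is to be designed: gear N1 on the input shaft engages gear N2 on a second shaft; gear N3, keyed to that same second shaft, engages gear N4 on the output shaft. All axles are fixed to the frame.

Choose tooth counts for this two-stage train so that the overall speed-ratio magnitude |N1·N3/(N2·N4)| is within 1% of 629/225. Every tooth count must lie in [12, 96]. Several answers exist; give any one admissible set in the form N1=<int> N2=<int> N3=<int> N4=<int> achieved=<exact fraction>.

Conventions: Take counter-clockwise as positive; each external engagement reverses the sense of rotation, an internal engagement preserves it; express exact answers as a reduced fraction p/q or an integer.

N1=17 N2=15 N3=37 N4=15 achieved=629/225

class = fixed-axis compound train [2-stage, 629/225 wanted]
target = 629/225 in lowest terms: an exact hit needs N1·N3 = k·629 and N2·N4 = k·225 for one integer k, every count in [12, 96]; additionally prefer no 1:1 stage (N1 ≠ N2, N3 ≠ N4)
k = 1: N1·N3 = 629 = 17·37, N2·N4 = 225 = 15·15
achieved = 17·37/(15·15) = 629/225; |achieved − target| = 0 ≤ 629/22500 ✓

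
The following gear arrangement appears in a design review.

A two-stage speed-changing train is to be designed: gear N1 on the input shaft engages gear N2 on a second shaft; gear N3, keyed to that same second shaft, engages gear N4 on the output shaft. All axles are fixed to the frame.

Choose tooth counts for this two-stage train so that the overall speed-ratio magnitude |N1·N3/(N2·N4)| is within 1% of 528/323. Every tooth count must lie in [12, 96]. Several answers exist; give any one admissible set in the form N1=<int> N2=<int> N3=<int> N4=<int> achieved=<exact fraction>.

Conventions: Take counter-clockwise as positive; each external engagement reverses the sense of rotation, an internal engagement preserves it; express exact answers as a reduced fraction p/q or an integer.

N1=12 N2=17 N3=44 N4=19 achieved=528/323

topology: fixed-axis compound train — 2 stages, target 528/323
target = 528/323 in lowest terms: an exact hit needs N1·N3 = k·528 and N2·N4 = k·323 for one integer k, every count in [12, 96]; additionally prefer no 1:1 stage (N1 ≠ N2, N3 ≠ N4)
k = 1: N1·N3 = 528 = 12·44, N2·N4 = 323 = 17·19
achieved = 12·44/(17·19) = 528/323; |achieved − target| = 0 ≤ 132/8075 ✓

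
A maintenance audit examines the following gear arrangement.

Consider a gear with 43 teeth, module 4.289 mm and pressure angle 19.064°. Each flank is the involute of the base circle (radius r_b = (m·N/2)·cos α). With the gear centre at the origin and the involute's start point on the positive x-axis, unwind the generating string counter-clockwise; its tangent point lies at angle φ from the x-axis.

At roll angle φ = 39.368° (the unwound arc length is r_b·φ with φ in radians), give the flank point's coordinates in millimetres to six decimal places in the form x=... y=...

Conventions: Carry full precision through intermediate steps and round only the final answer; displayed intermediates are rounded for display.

topology: single-mesh involute geometry — m = 4.289, N = 43
pitch radius r_p = m·N/2 = 4.289·43/2 = 92.213500
base radius r_b = r_p·cos α = 92.213500·cos 19.064° = 87.155988
roll angle φ = 39.368° = 0.68710122 rad
x = r_b·(cos φ + φ·sin φ) = 105.364221
y = r_b·(sin φ − φ·cos φ) = 8.986581

x=105.364221 y=8.986581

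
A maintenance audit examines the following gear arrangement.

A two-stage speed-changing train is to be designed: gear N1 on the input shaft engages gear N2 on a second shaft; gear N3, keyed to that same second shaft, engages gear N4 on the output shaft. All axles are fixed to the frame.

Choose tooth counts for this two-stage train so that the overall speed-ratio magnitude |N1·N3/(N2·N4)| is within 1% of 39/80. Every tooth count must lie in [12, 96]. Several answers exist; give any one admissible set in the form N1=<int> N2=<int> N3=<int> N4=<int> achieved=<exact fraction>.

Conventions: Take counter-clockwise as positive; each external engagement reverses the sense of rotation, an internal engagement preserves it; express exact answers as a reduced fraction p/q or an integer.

N1=12 N2=16 N3=13 N4=20 achieved=39/80

design class (target 39/80): fixed-axis compound train
target = 39/80 in lowest terms: an exact hit needs N1·N3 = k·39 and N2·N4 = k·80 for one integer k, every count in [12, 96]; additionally prefer no 1:1 stage (N1 ≠ N2, N3 ≠ N4)
k = 1…3: no 1:1-free in-range split of k·39 and k·80 into factor pairs; take k = 4
k = 4: N1·N3 = 156 = 12·13, N2·N4 = 320 = 16·20
achieved = 12·13/(16·20) = 39/80; |achieved − target| = 0 ≤ 39/8000 ✓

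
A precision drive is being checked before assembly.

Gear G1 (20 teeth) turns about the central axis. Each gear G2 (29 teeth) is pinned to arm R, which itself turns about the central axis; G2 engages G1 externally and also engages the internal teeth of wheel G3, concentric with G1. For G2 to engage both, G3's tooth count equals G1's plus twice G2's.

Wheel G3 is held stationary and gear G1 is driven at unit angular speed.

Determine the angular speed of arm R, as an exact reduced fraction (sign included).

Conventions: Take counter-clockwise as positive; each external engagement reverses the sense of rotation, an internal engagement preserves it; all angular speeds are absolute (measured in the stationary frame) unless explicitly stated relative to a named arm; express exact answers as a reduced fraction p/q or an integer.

10/49

topology: planetary set — G1 20T / G2 29T / G3 78T, arm = carrier (Willis)
ring teeth: 20 + 2·29 = 78
20(ω_sun−ω_arm) = −78(ω_ring−ω_arm),  ω_ring = 0, ω_sun = 1
20(1−ω_arm) = −78(0−ω_arm)  ⇒  98·ω_arm = 20  ⇒  ω_arm = 10/49
exact speed ratio = 10/49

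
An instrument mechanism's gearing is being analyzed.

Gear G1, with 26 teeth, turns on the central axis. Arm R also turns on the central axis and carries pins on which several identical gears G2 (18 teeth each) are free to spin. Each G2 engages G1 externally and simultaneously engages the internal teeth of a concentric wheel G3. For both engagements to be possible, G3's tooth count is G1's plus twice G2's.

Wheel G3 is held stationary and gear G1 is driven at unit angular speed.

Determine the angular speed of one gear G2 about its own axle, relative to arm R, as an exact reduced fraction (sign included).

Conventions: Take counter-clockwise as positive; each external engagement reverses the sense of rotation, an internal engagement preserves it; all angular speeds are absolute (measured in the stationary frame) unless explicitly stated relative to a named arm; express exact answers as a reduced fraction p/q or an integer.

-403/396

planetary set (26T centre, 18T on arm, 62T internal) — Willis relation
ring teeth: 26 + 2·18 = 62
26(ω_sun−ω_arm) = −62(ω_ring−ω_arm),  ω_ring = 0, ω_sun = 1
26(1−ω_arm) = −62(0−ω_arm)  ⇒  88·ω_arm = 26  ⇒  ω_arm = 13/44
sun–planet mesh: 26·(1−13/44) = −18·(ω_p−ω_arm)  ⇒  ω_p−ω_arm = -403/396
exact speed ratio = -403/396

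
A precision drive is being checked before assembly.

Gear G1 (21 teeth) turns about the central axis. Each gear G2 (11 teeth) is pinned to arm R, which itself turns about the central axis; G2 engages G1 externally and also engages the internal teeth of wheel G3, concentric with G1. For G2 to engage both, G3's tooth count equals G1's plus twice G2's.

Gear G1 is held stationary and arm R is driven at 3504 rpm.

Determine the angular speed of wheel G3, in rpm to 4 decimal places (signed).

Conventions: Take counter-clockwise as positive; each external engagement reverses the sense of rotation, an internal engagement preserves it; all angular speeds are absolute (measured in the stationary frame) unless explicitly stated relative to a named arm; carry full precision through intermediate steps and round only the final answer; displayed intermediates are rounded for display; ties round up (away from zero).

topology: planetary set — G1 21T / G2 11T / G3 43T, arm = carrier (Willis)
normalise by the input: solve with ω_arm = 1, then scale by 3504 rpm
ring teeth: 21 + 2·11 = 43
21(ω_sun−ω_arm) = −43(ω_ring−ω_arm),  ω_sun = 0, ω_arm = 1
ω_ring = 1 − (21/43)(0−1) = 64/43
scale: ω_ring = 64/43 × 3504 rpm = +5215.2558 rpm

+5215.2558 rpm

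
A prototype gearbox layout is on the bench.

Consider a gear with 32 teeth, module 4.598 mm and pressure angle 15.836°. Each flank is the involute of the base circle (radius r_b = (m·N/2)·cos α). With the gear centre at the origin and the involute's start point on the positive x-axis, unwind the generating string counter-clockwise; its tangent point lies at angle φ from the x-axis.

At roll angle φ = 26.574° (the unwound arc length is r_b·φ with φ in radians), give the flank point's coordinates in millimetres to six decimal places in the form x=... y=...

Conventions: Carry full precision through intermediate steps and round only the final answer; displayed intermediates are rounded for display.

x=77.983771 y=2.303539

class = single-mesh tooth geometry [base-circle involute, m = 4.598, 32T]
pitch radius r_p = m·N/2 = 4.598·32/2 = 73.568000
base radius r_b = r_p·cos α = 73.568000·cos 15.836° = 70.775853
roll angle φ = 26.574° = 0.46380380 rad
x = r_b·(cos φ + φ·sin φ) = 77.983771
y = r_b·(sin φ − φ·cos φ) = 2.303539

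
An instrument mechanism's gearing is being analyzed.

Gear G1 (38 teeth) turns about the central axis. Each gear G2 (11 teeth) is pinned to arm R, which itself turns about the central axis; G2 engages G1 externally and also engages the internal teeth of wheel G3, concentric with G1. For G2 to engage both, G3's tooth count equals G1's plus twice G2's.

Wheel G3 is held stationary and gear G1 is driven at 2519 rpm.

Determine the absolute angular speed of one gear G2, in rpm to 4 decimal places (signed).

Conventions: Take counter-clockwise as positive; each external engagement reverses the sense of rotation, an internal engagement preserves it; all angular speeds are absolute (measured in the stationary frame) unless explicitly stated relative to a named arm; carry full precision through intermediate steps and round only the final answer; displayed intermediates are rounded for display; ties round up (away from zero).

topology: planetary set — G1 38T / G2 11T / G3 60T, arm = carrier (Willis)
normalise by the input: solve with ω_sun = 1, then scale by 2519 rpm
ring teeth: 38 + 2·11 = 60
38(ω_sun−ω_arm) = −60(ω_ring−ω_arm),  ω_ring = 0, ω_sun = 1
38(1−ω_arm) = −60(0−ω_arm)  ⇒  98·ω_arm = 38  ⇒  ω_arm = 19/49
sun–planet mesh: 38·(1−19/49) = −11·(ω_p−ω_arm)  ⇒  ω_p−ω_arm = -1140/539
ω_p = 19/49 − 1140/539 = -19/11
scale: ω_p = -19/11 × 2519 rpm = -4351.0000 rpm

-4351.0000 rpm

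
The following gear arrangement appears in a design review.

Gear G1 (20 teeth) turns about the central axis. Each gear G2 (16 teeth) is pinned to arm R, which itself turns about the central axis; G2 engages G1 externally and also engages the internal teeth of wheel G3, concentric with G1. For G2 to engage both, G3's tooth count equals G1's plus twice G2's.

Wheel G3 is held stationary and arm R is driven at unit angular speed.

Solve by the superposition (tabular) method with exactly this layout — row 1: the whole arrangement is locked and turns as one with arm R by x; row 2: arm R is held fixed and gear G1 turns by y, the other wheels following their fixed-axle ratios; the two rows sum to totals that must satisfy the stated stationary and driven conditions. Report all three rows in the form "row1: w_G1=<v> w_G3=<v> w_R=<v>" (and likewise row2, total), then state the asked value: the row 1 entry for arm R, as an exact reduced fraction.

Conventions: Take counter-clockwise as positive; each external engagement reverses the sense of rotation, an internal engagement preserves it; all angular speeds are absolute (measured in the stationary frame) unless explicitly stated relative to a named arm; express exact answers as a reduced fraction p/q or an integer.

planetary set (20T centre, 16T on arm, 52T internal) — Willis relation
row 1 (train locked, turned with arm): all members turn x
row 2: sun turns y, ring = −(20/52)·y, arm 0
boundary: total ω_ring = x − (20/52)·y = 0 and total ω_arm = x = 1  ⇒  y = 13/5, x = 1
row 2 ring = −(20/52)·13/5 = -1
totals (row 1 + row 2): sun 1 + 13/5 = 18/5, ring 1 + (-1) = 0, arm 1 + 0 = 1
asked cell (row1, arm) = 1

row1: w_G1=1 w_G3=1 w_R=1
row2: w_G1=13/5 w_G3=-1 w_R=0
total: w_G1=18/5 w_G3=0 w_R=1
asked value: 1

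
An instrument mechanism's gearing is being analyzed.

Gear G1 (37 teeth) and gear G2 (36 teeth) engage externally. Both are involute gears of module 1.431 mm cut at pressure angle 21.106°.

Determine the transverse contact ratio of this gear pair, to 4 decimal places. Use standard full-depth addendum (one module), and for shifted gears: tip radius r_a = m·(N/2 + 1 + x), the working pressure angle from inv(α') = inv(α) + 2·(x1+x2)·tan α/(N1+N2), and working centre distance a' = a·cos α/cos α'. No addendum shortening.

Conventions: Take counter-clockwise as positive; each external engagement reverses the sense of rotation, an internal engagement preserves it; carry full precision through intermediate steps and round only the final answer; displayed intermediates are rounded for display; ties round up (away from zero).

class = single-mesh tooth geometry [involute pair 37T × 36T, m = 1.431]
base radii: r_b1 = 24.697547, r_b2 = 24.030046
tip radii: r_a1 = 27.904500, r_a2 = 27.189000
no profile shift: α' = α, a' = a
action lengths: √(r_a1²−r_b1²) = 12.988159, √(r_a2²−r_b2²) = 12.720008
base pitch p_b = π·m·cos α = 4.194034
CR = (12.988159 + 12.720008 − 52.231500·sin 21.10600°)/4.194034 = 1.645168
contact ratio ≈ 1.6452

1.6452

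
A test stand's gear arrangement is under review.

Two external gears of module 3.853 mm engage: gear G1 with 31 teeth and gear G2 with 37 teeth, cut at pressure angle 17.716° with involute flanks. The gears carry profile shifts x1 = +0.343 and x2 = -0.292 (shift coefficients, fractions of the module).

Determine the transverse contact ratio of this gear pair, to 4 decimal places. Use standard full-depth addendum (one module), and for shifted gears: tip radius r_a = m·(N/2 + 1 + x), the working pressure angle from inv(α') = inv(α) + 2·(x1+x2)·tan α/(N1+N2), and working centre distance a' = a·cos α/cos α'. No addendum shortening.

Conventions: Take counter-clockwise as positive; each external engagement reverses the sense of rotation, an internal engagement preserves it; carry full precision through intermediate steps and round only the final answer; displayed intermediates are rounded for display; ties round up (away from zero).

1.7491

recognized (one external pair, fixed centres): single-mesh tooth geometry, m = 3.853, N1 = 31, N2 = 37
base radii: r_b1 = 56.889300, r_b2 = 67.900132
tip radii: r_a1 = 64.896079, r_a2 = 74.008424
inv(α') = inv(17.716°) + 2·(+0.343-0.292)·tan α/(31+37) = 0.01072507  ⇒  α' = 17.98079°
a' = a·cos α / cos α' = 131.0020·cos 17.716°/cos 17.98079° = 131.197088
action lengths: √(r_a1²−r_b1²) = 31.226729, √(r_a2²−r_b2²) = 29.441788
base pitch p_b = π·m·cos α = 11.530517
CR = (31.226729 + 29.441788 − 131.197088·sin 17.98079°)/11.530517 = 1.749117
contact ratio ≈ 1.7491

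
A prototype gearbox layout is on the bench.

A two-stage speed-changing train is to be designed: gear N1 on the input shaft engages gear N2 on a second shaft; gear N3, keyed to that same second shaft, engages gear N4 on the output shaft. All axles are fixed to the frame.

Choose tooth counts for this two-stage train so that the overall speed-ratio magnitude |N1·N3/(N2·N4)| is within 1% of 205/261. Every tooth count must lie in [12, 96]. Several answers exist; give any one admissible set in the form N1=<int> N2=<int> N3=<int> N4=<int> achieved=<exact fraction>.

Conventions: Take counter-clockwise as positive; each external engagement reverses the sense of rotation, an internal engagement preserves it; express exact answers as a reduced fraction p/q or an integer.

design class (target 205/261): fixed-axis compound train
target = 205/261 in lowest terms: an exact hit needs N1·N3 = k·205 and N2·N4 = k·261 for one integer k, every count in [12, 96]; additionally prefer no 1:1 stage (N1 ≠ N2, N3 ≠ N4)
k = 1…2: no 1:1-free in-range split of k·205 and k·261 into factor pairs; take k = 3
k = 3: N1·N3 = 615 = 15·41, N2·N4 = 783 = 27·29
achieved = 15·41/(27·29) = 205/261; |achieved − target| = 0 ≤ 41/5220 ✓

N1=15 N2=27 N3=41 N4=29 achieved=205/261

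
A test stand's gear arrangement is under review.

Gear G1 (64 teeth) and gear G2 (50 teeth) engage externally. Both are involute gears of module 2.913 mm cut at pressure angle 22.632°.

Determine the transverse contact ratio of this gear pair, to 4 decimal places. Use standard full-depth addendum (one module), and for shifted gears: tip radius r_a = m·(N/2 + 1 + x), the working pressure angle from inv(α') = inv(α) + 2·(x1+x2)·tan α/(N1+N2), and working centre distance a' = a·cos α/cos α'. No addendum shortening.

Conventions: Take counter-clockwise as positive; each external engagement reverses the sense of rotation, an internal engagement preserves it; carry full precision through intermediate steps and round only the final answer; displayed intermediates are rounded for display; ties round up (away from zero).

topology: single-mesh involute geometry — m = 2.913, 64T/50T pair
base radii: r_b1 = 86.037943, r_b2 = 67.217143
tip radii: r_a1 = 96.129000, r_a2 = 75.738000
no profile shift: α' = α, a' = a
action lengths: √(r_a1²−r_b1²) = 42.874899, √(r_a2²−r_b2²) = 34.901294
base pitch p_b = π·m·cos α = 8.446755
CR = (42.874899 + 34.901294 − 166.041000·sin 22.63200°)/8.446755 = 1.643449
contact ratio ≈ 1.6434

1.6434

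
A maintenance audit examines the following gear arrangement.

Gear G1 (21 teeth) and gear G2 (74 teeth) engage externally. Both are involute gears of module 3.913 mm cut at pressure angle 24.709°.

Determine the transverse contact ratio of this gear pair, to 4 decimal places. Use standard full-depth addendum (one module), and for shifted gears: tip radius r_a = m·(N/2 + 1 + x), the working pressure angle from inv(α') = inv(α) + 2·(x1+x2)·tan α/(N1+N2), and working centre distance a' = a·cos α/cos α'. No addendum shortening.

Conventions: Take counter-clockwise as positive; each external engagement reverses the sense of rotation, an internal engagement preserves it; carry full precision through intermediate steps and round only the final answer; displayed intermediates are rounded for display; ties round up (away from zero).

single-mesh involute tooth geometry (21T engaging 74T at module 3.913)
base radii: r_b1 = 37.324724, r_b2 = 131.525218
tip radii: r_a1 = 44.999500, r_a2 = 148.694000
no profile shift: α' = α, a' = a
action lengths: √(r_a1²−r_b1²) = 25.136030, √(r_a2²−r_b2²) = 69.361537
base pitch p_b = π·m·cos α = 11.167531
CR = (25.136030 + 69.361537 − 185.867500·sin 24.70900°)/11.167531 = 1.504642
contact ratio ≈ 1.5046

1.5046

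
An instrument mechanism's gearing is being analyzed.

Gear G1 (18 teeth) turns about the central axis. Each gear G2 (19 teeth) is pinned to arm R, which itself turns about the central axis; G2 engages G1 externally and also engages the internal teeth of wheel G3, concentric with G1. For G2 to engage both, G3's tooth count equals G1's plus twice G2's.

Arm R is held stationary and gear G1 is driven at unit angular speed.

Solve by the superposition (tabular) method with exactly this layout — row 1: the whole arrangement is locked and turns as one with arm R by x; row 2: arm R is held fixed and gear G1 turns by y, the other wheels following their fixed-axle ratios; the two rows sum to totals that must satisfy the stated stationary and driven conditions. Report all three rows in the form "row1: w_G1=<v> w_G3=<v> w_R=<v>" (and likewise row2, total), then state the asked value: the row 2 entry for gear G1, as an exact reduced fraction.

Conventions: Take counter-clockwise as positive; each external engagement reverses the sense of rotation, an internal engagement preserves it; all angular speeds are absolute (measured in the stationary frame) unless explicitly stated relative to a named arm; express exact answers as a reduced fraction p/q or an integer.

row1: w_G1=0 w_G3=0 w_R=0
row2: w_G1=1 w_G3=-9/28 w_R=0
total: w_G1=1 w_G3=-9/28 w_R=0
asked value: 1

class = planetary set [G3 = 18+2·19 = 56; Willis about the carrier]
row 1 — lock + rotate with arm: ω_sun = ω_ring = ω_arm = x
row 2 (arm held, sun turns y): ω_ring = −(18/56)·y, ω_arm = 0
boundary: total ω_arm = x = 0 and total ω_sun = x + y = 1  ⇒  y = 1, x = 0
row 2 ring = −(18/56)·1 = -9/28
totals (row 1 + row 2): sun 0 + 1 = 1, ring 0 + (-9/28) = -9/28, arm 0 + 0 = 0
asked cell (row2, sun) = 1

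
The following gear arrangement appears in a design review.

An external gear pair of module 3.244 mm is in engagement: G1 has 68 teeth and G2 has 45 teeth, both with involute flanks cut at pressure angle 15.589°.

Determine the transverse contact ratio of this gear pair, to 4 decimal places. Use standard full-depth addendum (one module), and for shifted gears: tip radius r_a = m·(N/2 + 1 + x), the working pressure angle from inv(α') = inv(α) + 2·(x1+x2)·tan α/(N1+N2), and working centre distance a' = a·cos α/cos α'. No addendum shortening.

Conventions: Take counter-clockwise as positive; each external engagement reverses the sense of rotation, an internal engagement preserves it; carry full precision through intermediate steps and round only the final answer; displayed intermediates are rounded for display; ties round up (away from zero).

recognized (one external pair, fixed centres): single-mesh tooth geometry, m = 3.244, N1 = 68, N2 = 45
base radii: r_b1 = 106.238671, r_b2 = 70.305003
tip radii: r_a1 = 113.540000, r_a2 = 76.234000
no profile shift: α' = α, a' = a
action lengths: √(r_a1²−r_b1²) = 40.058412, √(r_a2²−r_b2²) = 29.475911
base pitch p_b = π·m·cos α = 9.816430
CR = (40.058412 + 29.475911 − 183.286000·sin 15.58900°)/9.816430 = 2.065820
contact ratio ≈ 2.0658

2.0658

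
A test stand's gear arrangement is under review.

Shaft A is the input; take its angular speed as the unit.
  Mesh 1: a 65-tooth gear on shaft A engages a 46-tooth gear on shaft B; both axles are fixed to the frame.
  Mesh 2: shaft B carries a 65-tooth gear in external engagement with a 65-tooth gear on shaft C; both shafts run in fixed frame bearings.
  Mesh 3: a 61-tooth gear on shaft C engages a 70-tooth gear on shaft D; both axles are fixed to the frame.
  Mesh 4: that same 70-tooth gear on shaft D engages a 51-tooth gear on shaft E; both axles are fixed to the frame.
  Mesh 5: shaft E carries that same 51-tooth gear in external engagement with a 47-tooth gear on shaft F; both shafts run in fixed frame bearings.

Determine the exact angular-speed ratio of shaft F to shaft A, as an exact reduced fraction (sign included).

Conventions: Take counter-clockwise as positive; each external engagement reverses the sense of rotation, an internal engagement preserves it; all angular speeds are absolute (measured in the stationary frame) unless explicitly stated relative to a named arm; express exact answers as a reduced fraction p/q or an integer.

class = fixed-axis compound train [5 meshes; 5 ratios multiply, 5 sense flips]
mesh 1 [65T→46T]: running ratio 65/46, sense −
mesh 2 [65T→65T]: running ratio 65/46, sense +
mesh 3 [61T→70T]: running ratio 793/644, sense −
mesh 4 [70T→51T]: running ratio 3965/2346, sense +
mesh 5 [51T→47T]: running ratio 3965/2162, sense −
ω_out/ω_in = -3965/2162

-3965/2162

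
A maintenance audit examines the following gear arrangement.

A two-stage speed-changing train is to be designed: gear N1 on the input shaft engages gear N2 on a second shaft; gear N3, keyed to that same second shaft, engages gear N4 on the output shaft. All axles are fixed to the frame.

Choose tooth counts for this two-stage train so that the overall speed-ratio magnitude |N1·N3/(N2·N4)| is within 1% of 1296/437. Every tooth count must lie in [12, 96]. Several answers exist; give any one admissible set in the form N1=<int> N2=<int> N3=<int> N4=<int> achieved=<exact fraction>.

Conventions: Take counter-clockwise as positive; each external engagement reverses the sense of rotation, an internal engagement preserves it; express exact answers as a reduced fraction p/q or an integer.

design class (target 1296/437): fixed-axis compound train
target = 1296/437 in lowest terms: an exact hit needs N1·N3 = k·1296 and N2·N4 = k·437 for one integer k, every count in [12, 96]; additionally prefer no 1:1 stage (N1 ≠ N2, N3 ≠ N4)
k = 1: N1·N3 = 1296 = 16·81, N2·N4 = 437 = 19·23
achieved = 16·81/(19·23) = 1296/437; |achieved − target| = 0 ≤ 324/10925 ✓

N1=16 N2=19 N3=81 N4=23 achieved=1296/437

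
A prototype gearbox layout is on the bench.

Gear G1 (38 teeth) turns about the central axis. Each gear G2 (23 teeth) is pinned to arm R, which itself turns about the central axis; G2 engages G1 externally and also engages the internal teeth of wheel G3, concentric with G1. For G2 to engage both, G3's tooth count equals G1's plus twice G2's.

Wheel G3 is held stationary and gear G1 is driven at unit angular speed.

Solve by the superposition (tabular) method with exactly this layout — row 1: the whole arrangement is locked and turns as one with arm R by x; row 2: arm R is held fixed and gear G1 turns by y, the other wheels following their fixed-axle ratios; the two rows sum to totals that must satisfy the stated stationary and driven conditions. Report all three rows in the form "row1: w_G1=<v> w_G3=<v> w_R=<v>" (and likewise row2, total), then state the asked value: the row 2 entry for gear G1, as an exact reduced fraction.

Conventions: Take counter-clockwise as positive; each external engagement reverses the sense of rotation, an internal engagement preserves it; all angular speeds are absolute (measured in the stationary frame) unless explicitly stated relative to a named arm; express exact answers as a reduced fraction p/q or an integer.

recognized (axles ride arm R): planetary set, 38/23/84 teeth
superposition row 1 [locked train]: every member turns x
row 2 — arm fixed, fixed-axis ratios: sun y, ring −(38/84)·y, arm 0
boundary: total ω_ring = x − (38/84)·y = 0 and total ω_sun = x + y = 1  ⇒  y = 42/61, x = 19/61
row 2 ring = −(38/84)·42/61 = -19/61
totals (row 1 + row 2): sun 19/61 + 42/61 = 1, ring 19/61 + (-19/61) = 0, arm 19/61 + 0 = 19/61
asked cell (row2, sun) = 42/61

row1: w_G1=19/61 w_G3=19/61 w_R=19/61
row2: w_G1=42/61 w_G3=-19/61 w_R=0
total: w_G1=1 w_G3=0 w_R=19/61
asked value: 42/61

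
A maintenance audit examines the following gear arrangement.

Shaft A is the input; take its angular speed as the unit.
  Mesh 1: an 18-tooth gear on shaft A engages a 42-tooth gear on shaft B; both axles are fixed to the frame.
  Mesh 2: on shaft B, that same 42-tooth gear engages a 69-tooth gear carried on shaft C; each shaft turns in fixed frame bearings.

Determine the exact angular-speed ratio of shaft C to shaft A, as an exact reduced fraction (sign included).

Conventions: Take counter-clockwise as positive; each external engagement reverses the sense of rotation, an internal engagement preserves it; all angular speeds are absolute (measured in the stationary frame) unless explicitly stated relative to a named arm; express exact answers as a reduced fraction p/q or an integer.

6/23

class = fixed-axis compound train [2 meshes; 2 ratios multiply, 2 sense flips]
mesh 1 [18T→42T]: running ratio 3/7, sense −
mesh 2 [42T→69T]: running ratio 6/23, sense +
ω_out/ω_in = 6/23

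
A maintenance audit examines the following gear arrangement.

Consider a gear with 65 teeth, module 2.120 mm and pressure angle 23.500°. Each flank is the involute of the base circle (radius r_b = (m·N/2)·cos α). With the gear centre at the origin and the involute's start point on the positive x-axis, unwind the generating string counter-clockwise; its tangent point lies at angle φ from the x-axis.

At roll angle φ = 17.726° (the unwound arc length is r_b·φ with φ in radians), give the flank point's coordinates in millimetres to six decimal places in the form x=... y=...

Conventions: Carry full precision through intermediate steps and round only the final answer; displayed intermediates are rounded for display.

x=66.137337 y=0.617728

single-mesh involute tooth geometry (65T wheel at module 2.120)
pitch radius r_p = m·N/2 = 2.120·65/2 = 68.900000
base radius r_b = r_p·cos α = 68.900000·cos 23.500° = 63.185439
roll angle φ = 17.726° = 0.30937706 rad
x = r_b·(cos φ + φ·sin φ) = 66.137337
y = r_b·(sin φ − φ·cos φ) = 0.617728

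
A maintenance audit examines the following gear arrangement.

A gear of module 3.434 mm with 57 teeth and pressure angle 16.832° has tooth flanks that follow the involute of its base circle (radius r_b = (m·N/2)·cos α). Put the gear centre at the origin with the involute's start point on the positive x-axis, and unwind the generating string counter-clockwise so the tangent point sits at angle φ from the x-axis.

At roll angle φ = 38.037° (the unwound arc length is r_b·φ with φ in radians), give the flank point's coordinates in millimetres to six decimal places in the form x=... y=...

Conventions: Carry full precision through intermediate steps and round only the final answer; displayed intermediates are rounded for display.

x=112.099410 y=8.739686

single-mesh involute tooth geometry (57T wheel at module 3.434)
pitch radius r_p = m·N/2 = 3.434·57/2 = 97.869000
base radius r_b = r_p·cos α = 97.869000·cos 16.832° = 93.676089
roll angle φ = 38.037° = 0.66387089 rad
x = r_b·(cos φ + φ·sin φ) = 112.099410
y = r_b·(sin φ − φ·cos φ) = 8.739686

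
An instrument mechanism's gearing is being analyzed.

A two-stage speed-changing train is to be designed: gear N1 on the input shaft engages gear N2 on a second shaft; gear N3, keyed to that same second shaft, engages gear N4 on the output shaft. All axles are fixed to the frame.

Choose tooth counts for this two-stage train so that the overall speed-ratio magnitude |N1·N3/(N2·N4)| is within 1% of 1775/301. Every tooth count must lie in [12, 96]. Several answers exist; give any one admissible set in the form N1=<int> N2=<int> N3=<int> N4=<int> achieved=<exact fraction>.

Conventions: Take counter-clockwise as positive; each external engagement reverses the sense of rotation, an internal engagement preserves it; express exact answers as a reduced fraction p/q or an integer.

N1=50 N2=14 N3=71 N4=43 achieved=1775/301

topology: fixed-axis compound train — 2 stages, target 1775/301
target = 1775/301 in lowest terms: an exact hit needs N1·N3 = k·1775 and N2·N4 = k·301 for one integer k, every count in [12, 96]; additionally prefer no 1:1 stage (N1 ≠ N2, N3 ≠ N4)
k = 1: no 1:1-free in-range split of k·1775 and k·301 into factor pairs; take k = 2
k = 2: N1·N3 = 3550 = 50·71, N2·N4 = 602 = 14·43
achieved = 50·71/(14·43) = 1775/301; |achieved − target| = 0 ≤ 71/1204 ✓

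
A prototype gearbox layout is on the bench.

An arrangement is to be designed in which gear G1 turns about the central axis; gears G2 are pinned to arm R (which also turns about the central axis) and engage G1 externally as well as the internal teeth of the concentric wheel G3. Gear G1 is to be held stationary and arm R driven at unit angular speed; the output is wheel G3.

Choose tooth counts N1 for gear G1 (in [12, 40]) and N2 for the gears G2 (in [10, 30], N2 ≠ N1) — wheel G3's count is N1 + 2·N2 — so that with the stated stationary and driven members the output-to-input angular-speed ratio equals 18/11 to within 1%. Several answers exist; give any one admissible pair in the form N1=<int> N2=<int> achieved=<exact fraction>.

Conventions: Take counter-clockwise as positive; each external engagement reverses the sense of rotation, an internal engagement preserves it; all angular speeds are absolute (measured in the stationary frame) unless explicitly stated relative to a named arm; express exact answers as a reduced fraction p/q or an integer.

class = planetary set [ratio 18/11 wanted; Willis about the carrier]
Willis with ω_sun = 0: ω_ring/ω_arm = (N1+N3)/N3; set equal to 18/11  ⇒  N3/N1 = 1/(18/11 − 1) = 11/7
N3 = N1 + 2·N2  ⇒  N2/N1 = (N3/N1 − 1)/2 = (11/7 − 1)/2 = 2/7
smallest multiple with N1 ≥ 12 and N2 ≥ 10: k = 5  ⇒  N1 = 5·7 = 35, N2 = 5·2 = 10 (N1 ≤ 40, N2 ≤ 30, N2 ≠ N1 ✓), N3 = 35 + 2·10 = 55
check: (N1+N3)/N3 with N1 = 35, N3 = 55 gives 18/11; |achieved − target| = 0 ≤ 9/550 ✓

N1=35 N2=10 achieved=18/11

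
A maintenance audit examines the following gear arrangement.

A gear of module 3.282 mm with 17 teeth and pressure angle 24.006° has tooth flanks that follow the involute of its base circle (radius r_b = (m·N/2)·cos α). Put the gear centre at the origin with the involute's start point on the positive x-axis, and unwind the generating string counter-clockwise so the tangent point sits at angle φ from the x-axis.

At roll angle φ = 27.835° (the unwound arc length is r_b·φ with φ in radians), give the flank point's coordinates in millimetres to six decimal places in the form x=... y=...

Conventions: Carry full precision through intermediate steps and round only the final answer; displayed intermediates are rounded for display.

topology: single-mesh involute geometry — m = 3.282, N = 17
pitch radius r_p = m·N/2 = 3.282·17/2 = 27.897000
base radius r_b = r_p·cos α = 27.897000·cos 24.006° = 25.483989
roll angle φ = 27.835° = 0.48581240 rad
x = r_b·(cos φ + φ·sin φ) = 28.316147
y = r_b·(sin φ − φ·cos φ) = 0.951190

x=28.316147 y=0.951190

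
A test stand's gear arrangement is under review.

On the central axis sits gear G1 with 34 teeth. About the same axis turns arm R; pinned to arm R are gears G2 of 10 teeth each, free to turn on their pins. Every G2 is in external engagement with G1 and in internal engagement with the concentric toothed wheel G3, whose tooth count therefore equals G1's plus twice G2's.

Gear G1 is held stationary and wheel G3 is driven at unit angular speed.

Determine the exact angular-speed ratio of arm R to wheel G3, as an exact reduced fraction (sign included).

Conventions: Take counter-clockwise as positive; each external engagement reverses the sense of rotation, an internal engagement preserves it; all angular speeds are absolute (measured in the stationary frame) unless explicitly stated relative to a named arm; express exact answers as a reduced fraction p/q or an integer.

class = planetary set [G3 = 34+2·10 = 54; Willis about the carrier]
ring teeth: 34 + 2·10 = 54
34(ω_sun−ω_arm) = −54(ω_ring−ω_arm),  ω_sun = 0, ω_ring = 1
34(0−ω_arm) = −54(1−ω_arm)  ⇒  88·ω_arm = 54  ⇒  ω_arm = 27/44
ω_out/ω_in = 27/44

27/44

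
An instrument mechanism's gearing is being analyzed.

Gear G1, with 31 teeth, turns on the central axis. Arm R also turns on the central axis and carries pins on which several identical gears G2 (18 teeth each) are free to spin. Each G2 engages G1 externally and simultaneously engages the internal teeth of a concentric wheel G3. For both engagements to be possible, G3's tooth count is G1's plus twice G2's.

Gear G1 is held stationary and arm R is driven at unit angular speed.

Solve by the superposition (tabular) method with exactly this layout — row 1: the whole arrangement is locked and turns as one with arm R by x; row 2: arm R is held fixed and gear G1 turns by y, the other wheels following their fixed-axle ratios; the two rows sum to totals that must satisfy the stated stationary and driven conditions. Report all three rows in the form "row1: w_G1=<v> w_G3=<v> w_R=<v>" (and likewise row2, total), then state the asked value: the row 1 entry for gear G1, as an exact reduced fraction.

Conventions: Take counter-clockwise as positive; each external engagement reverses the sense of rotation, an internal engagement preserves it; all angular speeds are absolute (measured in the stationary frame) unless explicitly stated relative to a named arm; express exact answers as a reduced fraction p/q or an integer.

row1: w_G1=1 w_G3=1 w_R=1
row2: w_G1=-1 w_G3=31/67 w_R=0
total: w_G1=0 w_G3=98/67 w_R=1
asked value: 1

topology: planetary set — G1 31T / G2 18T / G3 67T, arm = carrier (Willis)
row 1: whole set turns with the arm by x
superposition row 2 [arm held]: sun y, ring −(31/67)·y, arm 0
boundary: total ω_sun = x + y = 0 and total ω_arm = x = 1  ⇒  y = -1, x = 1
row 2 ring = −(31/67)·(-1) = 31/67
totals (row 1 + row 2): sun 1 + (-1) = 0, ring 1 + 31/67 = 98/67, arm 1 + 0 = 1
asked cell (row1, sun) = 1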